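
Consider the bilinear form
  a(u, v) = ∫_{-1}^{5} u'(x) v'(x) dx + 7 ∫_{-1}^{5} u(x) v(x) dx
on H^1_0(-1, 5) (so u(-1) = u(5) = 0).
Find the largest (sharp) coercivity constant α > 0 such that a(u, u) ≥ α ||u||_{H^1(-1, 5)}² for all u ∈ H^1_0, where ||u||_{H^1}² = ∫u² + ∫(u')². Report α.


α = 1

Coercivity of a(·,·) on H^1_0(-1, 5) means a(u, u) ≥ α ||u||_{H^1}² for every u ∈ H^1_0.
The interval has length L = 6, and Poincaré/coercivity depend only on L. Here a(u, u) = ∫(u')² + (7)·∫u².
Here c = 7 ≥ 1, so a(u,u) = ∫(u')² + c∫u² ≥ ∫(u')² + ∫u² = ||u||_{H^1}², i.e. α = 1 works. No larger α is possible: a(u,u) ≥ α||u||_{H^1}² means (1−α)∫(u')² ≥ (α−c)∫u², and for the modes u_n = sin(nπ(x−x₀)/L) (x₀ the left endpoint) one has ∫u_n²/∫(u_n')² = (L/(nπ))² → 0, so a(u_n,u_n)/||u_n||_{H^1}² → 1. Hence the optimal constant is α = 1.
Therefore α = 1.


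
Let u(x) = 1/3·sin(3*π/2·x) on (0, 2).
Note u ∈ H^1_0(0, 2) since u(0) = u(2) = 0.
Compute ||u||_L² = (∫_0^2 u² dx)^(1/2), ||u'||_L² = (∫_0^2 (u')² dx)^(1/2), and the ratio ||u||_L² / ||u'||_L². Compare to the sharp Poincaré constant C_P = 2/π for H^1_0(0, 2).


||u||_L² / ||u'||_L² = 2/(3*π) < C_P = 2/π.

u(x) = 1/3·sin(3*π/2·x), so u'(x) = π*cos(3*π*x/2)/2.
Writing u(x) = A·sin(kπx/L) with A = 1/3 and k = 3, use ∫_0^L sin²(kπx/L) dx = L/2 and ∫_0^L cos²(kπx/L) dx = L/2.
u² = 1/9·sin²(3*π/2·x) and (u')² = π^2/4·cos²(3*π/2·x), and each of sin², cos² integrates to L/2 = 1 over (0, 2).
∫_0^2 u² dx = 1/9, so ||u||_L² = 1/3.
∫_0^2 (u')² dx = π^2/4, so ||u'||_L² = π/2.
Ratio ||u||_L² / ||u'||_L² = 2/(3*π).
Sharp Poincaré constant on H^1_0(0, 2) is C_P = L/π = 2/π, achieved by sin(π/2·x).
This is the k = 3 harmonic; the ratio L/(kπ) is strictly less than C_P = L/π, consistent with the sharp inequality ||u||_L² ≤ C_P ||u'||_L².


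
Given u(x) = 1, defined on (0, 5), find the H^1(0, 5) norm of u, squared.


||u||_{H^1}^2 = 5

The H^1 norm (squared) on an interval (0, L) is
  ||u||_{H^1}^2 = ∫_0^L u(x)^2 dx + ∫_0^L u'(x)^2 dx.
Compute u'(x) = 0.
Then u(x)^2 = 1 and u'(x)^2 = 0.
Integrate each monomial from 0 to 5 using ∫_0^5 c·x^n dx = c·5^(n+1)/(n+1):
  ∫_0^5 u(x)^2 dx = ∫_0^5 (1) dx. Term by term:
    ∫_0^5 1 dx = 5.
  ∫_0^5 u'(x)^2 dx = ∫_0^5 (0) dx. Term by term:
    ∫_0^5 0 dx = 0.
Adding: ||u||_{H^1}^2 = 5 + 0 = 5.


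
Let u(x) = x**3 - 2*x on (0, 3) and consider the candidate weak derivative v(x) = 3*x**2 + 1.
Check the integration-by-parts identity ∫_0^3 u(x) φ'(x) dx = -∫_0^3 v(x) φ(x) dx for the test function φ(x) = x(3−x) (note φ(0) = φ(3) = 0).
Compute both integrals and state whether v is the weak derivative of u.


LHS = -549/20, RHS = -819/20. No, v is not the weak derivative of u.

u(x) = x**3 - 2*x, classical derivative u'(x) = 3*x**2 - 2.
φ(x) = x(3−x), so φ'(x) = 3 - 2*x.
Note φ(0) = φ(3) = 0, so the boundary term u·φ vanishes.
LHS = ∫_0^3 u(x) φ'(x) dx = ∫_0^3 (-2*x^4 + 3*x^3 + 4*x^2 - 6*x) dx. Term by term:
  ∫_0^3 -2*x^4 dx = -486/5;  ∫_0^3 3*x^3 dx = 243/4;  ∫_0^3 4*x^2 dx = 36;
  ∫_0^3 -6*x dx = -27.
Sum: -486/5 + 243/4 + 36 − 27 = -549/20.
So LHS = -549/20.
∫_0^3 v(x) φ(x) dx = ∫_0^3 (-3*x^4 + 9*x^3 - x^2 + 3*x) dx. Term by term:
  ∫_0^3 -3*x^4 dx = -729/5;  ∫_0^3 9*x^3 dx = 729/4;  ∫_0^3 -x^2 dx = -9;
  ∫_0^3 3*x dx = 27/2.
Sum: -729/5 + 729/4 − 9 + 27/2 = 819/20.
So RHS = -∫_0^3 v(x) φ(x) dx = -819/20.
LHS − RHS = 27/2 ≠ 0, so the identity fails.
(For a valid weak derivative the identity must hold for EVERY test function, in particular this one. The failure shows v is NOT the weak derivative of u.)
Correct weak derivative would be u'(x) = 3*x**2 - 2.


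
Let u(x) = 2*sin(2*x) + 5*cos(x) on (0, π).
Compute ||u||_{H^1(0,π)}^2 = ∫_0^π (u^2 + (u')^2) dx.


||u||_{H^1(0,π)}^2 = 160/3 + 35*π

u'(x) = -5*sin(x) + 4*cos(2*x).
Expand u² and (u')² and integrate term by term on (0, π), using: for integers n ≥ 1, ∫_0^π sin²(nx) dx = ∫_0^π cos²(nx) dx = π/2; for n ≠ n', ∫_0^π sin(nx)sin(n'x) dx = ∫_0^π cos(nx)cos(n'x) dx = 0; and by product-to-sum, ∫_0^π sin(nx)cos(n'x) dx = ½∫_0^π [sin((n+n')x) + sin((n−n')x)] dx, which is 0 when n+n' is even and 2n/(n²−n'²) when n+n' is odd (it need not vanish on (0, π)).
  u² squared terms: (2)²·∫sin(2x)² dx = 4·π/2 = 2*π;  (5)²·∫cos(x)² dx = 25·π/2 = 25*π/2.
  u² cross terms: 2·(2)·(5)·∫sin(2x)·cos(x) dx = 20·(4/3) = 80/3.
  So ∫_0^π u² dx = 2*π + 25*π/2 + 80/3 = 80/3 + 29*π/2.
  (u')² squared terms: (-5)²·∫sin(x)² dx = 25·π/2 = 25*π/2;  (4)²·∫cos(2x)² dx = 16·π/2 = 8*π.
  (u')² cross terms: 2·(-5)·(4)·∫sin(x)·cos(2x) dx = -40·(-2/3) = 80/3.
  So ∫_0^π (u')² dx = 25*π/2 + 8*π + 80/3 = 80/3 + 41*π/2.
||u||_{H^1}^2 = (80/3 + 29*π/2) + (80/3 + 41*π/2) = 160/3 + 35*π.


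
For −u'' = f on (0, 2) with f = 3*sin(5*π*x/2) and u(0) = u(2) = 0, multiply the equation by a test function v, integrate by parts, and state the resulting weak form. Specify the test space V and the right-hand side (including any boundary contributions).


V = H^1_0(0, 2) (so v(0) = v(2) = 0); weak form: ∫_0^2 u'v' dx = ∫_0^2 (3*sin(5*π*x/2)) v dx for all v ∈ V.

Multiply both sides by a test function v and integrate from 0 to 2:
  ∫_0^2 −u''(x) v(x) dx = ∫_0^2 f(x) v(x) dx.
Integrate the LHS by parts once:
  ∫_0^2 −u'' v dx = −[u'(x) v(x)]_0^2 + ∫_0^2 u'(x) v'(x) dx.
Thus ∫_0^2 u'(x) v'(x) dx = ∫_0^2 f(x) v(x) dx + [u'(x) v(x)]_0^2.
Choose V so that boundary terms are either known or forced to vanish.
u is Dirichlet: u(0) = u(2) = 0. Let V = H^1_0(0, 2); then v(0) = v(2) = 0, and [u' v]_0^2 = 0.
Weak formulation: find u (satisfying any essential BC) such that ∫_0^2 u'(x) v'(x) dx = ∫_0^2 f v dx for all v ∈ V.
Substituting f(x) = 3*sin(5*π*x/2), the right-hand side is ∫_0^2 (3*sin(5*π*x/2)) v dx.


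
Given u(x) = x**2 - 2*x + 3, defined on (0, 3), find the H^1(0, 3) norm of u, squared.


||u||_{H^1}^2 = 213/5

The H^1 norm (squared) on an interval (0, L) is
  ||u||_{H^1}^2 = ∫_0^L u(x)^2 dx + ∫_0^L u'(x)^2 dx.
Compute u'(x) = 2*x - 2.
Then u(x)^2 = x**4 - 4*x**3 + 10*x**2 - 12*x + 9 and u'(x)^2 = 4*x**2 - 8*x + 4.
Integrate each monomial from 0 to 3 using ∫_0^3 c·x^n dx = c·3^(n+1)/(n+1):
  ∫_0^3 u(x)^2 dx = ∫_0^3 (x^4 - 4*x^3 + 10*x^2 - 12*x + 9) dx. Term by term:
    ∫_0^3 x^4 dx = 243/5;  ∫_0^3 -4*x^3 dx = -81;  ∫_0^3 10*x^2 dx = 90;
    ∫_0^3 -12*x dx = -54;  ∫_0^3 9 dx = 27.
  Sum: 243/5 − 81 + 90 − 54 + 27 = 153/5.
  ∫_0^3 u'(x)^2 dx = ∫_0^3 (4*x^2 - 8*x + 4) dx. Term by term:
    ∫_0^3 4*x^2 dx = 36;  ∫_0^3 -8*x dx = -36;  ∫_0^3 4 dx = 12.
  Sum: 36 − 36 + 12 = 12.
Adding: ||u||_{H^1}^2 = 153/5 + 12 = 213/5.


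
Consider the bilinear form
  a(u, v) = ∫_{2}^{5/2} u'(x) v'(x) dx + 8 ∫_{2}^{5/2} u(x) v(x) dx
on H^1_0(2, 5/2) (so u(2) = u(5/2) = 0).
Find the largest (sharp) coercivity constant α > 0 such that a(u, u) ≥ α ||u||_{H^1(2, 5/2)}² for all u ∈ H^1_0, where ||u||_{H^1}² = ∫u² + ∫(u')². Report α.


α = 1

Coercivity of a(·,·) on H^1_0(2, 5/2) means a(u, u) ≥ α ||u||_{H^1}² for every u ∈ H^1_0.
The interval has length L = 1/2, and Poincaré/coercivity depend only on L. Here a(u, u) = ∫(u')² + (8)·∫u².
Here c = 8 ≥ 1, so a(u,u) = ∫(u')² + c∫u² ≥ ∫(u')² + ∫u² = ||u||_{H^1}², i.e. α = 1 works. No larger α is possible: a(u,u) ≥ α||u||_{H^1}² means (1−α)∫(u')² ≥ (α−c)∫u², and for the modes u_n = sin(nπ(x−x₀)/L) (x₀ the left endpoint) one has ∫u_n²/∫(u_n')² = (L/(nπ))² → 0, so a(u_n,u_n)/||u_n||_{H^1}² → 1. Hence the optimal constant is α = 1.
Therefore α = 1.


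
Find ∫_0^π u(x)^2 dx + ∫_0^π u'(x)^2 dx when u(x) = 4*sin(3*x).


||u||_{H^1(0,π)}^2 = 80*π

u'(x) = 12*cos(3*x).
Expand u² and (u')² and integrate term by term on (0, π), using: for integers n ≥ 1, ∫_0^π sin²(nx) dx = ∫_0^π cos²(nx) dx = π/2; for n ≠ n', ∫_0^π sin(nx)sin(n'x) dx = ∫_0^π cos(nx)cos(n'x) dx = 0; and by product-to-sum, ∫_0^π sin(nx)cos(n'x) dx = ½∫_0^π [sin((n+n')x) + sin((n−n')x)] dx, which is 0 when n+n' is even and 2n/(n²−n'²) when n+n' is odd (it need not vanish on (0, π)).
  u² squared terms: (4)²·∫sin(3x)² dx = 16·π/2 = 8*π.
  So ∫_0^π u² dx = 8*π.
  (u')² squared terms: (12)²·∫cos(3x)² dx = 144·π/2 = 72*π.
  So ∫_0^π (u')² dx = 72*π.
||u||_{H^1}^2 = (8*π) + (72*π) = 80*π.


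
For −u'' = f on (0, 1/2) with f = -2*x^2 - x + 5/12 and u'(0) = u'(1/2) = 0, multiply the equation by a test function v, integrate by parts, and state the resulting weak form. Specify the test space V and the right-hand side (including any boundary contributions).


V = H^1(0, 1/2) (no boundary constraint on v; u is determined up to an additive constant); weak form: ∫_0^1/2 u'v' dx = ∫_0^1/2 (-2*x^2 - x + 5/12) v dx for all v ∈ V.

Multiply both sides by a test function v and integrate from 0 to 1/2:
  ∫_0^1/2 −u''(x) v(x) dx = ∫_0^1/2 f(x) v(x) dx.
Integrate the LHS by parts once:
  ∫_0^1/2 −u'' v dx = −[u'(x) v(x)]_0^1/2 + ∫_0^1/2 u'(x) v'(x) dx.
Thus ∫_0^1/2 u'(x) v'(x) dx = ∫_0^1/2 f(x) v(x) dx + [u'(x) v(x)]_0^1/2.
Choose V so that boundary terms are either known or forced to vanish.
u has homogeneous Neumann: u'(0) = u'(1/2) = 0. So [u' v]_0^1/2 = 0·v(1/2) − 0·v(0) = 0 for any v; take V = H^1(0, 1/2).
Weak formulation: find u (satisfying any essential BC) such that ∫_0^1/2 u'(x) v'(x) dx = ∫_0^1/2 f v dx for all v ∈ V (homogeneous Neumann, so boundary terms vanish).
Substituting f(x) = -2*x^2 - x + 5/12, the right-hand side is ∫_0^1/2 (-2*x^2 - x + 5/12) v dx.
Compatibility check (pure Neumann): taking v ≡ 1 ∈ V gives 0 = ∫_0^1/2 f dx + (0) − (0), i.e. ∫_0^1/2 f dx must equal u'(0) − u'(1/2) = 0. Indeed ∫_0^1/2 (-2*x^2 - x + 5/12) dx = 0, so the data are compatible. The solution is then unique only up to an additive constant (fix it e.g. by requiring ∫_0^1/2 u dx = 0).


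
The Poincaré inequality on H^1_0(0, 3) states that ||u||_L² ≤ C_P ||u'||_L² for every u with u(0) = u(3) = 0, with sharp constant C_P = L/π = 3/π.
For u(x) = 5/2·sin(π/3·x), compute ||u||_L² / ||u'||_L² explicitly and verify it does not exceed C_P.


||u||_L² / ||u'||_L² = 3/π = C_P.

u(x) = 5/2·sin(π/3·x), so u'(x) = 5*π*cos(π*x/3)/6.
Writing u(x) = A·sin(kπx/L) with A = 5/2 and k = 1, use ∫_0^L sin²(kπx/L) dx = L/2 and ∫_0^L cos²(kπx/L) dx = L/2.
u² = 25/4·sin²(π/3·x) and (u')² = 25*π^2/36·cos²(π/3·x), and each of sin², cos² integrates to L/2 = 3/2 over (0, 3).
∫_0^3 u² dx = 75/8, so ||u||_L² = 5*sqrt(6)/4.
∫_0^3 (u')² dx = 25*π^2/24, so ||u'||_L² = 5*sqrt(6)*π/12.
Ratio ||u||_L² / ||u'||_L² = 3/π.
Sharp Poincaré constant on H^1_0(0, 3) is C_P = L/π = 3/π, achieved by sin(π/3·x).
This is the k = 1 eigenfunction (up to amplitude), so the ratio equals the sharp Poincaré constant exactly.


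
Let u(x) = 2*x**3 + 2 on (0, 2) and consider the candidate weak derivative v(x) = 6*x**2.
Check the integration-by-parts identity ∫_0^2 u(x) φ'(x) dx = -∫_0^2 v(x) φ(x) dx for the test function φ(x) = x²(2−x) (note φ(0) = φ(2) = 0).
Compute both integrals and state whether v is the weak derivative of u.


LHS = -64/5, RHS = -64/5. Yes, v = u' weakly.

u(x) = 2*x**3 + 2, classical derivative u'(x) = 6*x**2.
φ(x) = x²(2−x), so φ'(x) = x*(4 - 3*x).
Note φ(0) = φ(2) = 0, so the boundary term u·φ vanishes.
LHS = ∫_0^2 u(x) φ'(x) dx = ∫_0^2 (-6*x^5 + 8*x^4 - 6*x^2 + 8*x) dx. Term by term:
  ∫_0^2 -6*x^5 dx = -64;  ∫_0^2 8*x^4 dx = 256/5;  ∫_0^2 -6*x^2 dx = -16;
  ∫_0^2 8*x dx = 16.
Sum: -64 + 256/5 − 16 + 16 = -64/5.
So LHS = -64/5.
∫_0^2 v(x) φ(x) dx = ∫_0^2 (-6*x^5 + 12*x^4) dx. Term by term:
  ∫_0^2 -6*x^5 dx = -64;  ∫_0^2 12*x^4 dx = 384/5.
Sum: -64 + 384/5 = 64/5.
So RHS = -∫_0^2 v(x) φ(x) dx = -64/5.
LHS = RHS, so the identity holds for this test φ.
Moreover u is smooth here and v(x) = u'(x) = 6*x**2 pointwise, so the identity holds for every test function. Hence v is the weak derivative of u.


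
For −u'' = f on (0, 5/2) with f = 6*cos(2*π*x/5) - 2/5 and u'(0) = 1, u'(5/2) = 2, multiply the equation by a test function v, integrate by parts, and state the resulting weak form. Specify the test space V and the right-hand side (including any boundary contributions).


V = H^1(0, 5/2) (v unrestricted at boundary; u is determined up to an additive constant); weak form: ∫_0^5/2 u'v' dx = ∫_0^5/2 (6*cos(2*π*x/5) - 2/5) v dx + 2·v(5/2) − v(0) for all v ∈ V.

Multiply both sides by a test function v and integrate from 0 to 5/2:
  ∫_0^5/2 −u''(x) v(x) dx = ∫_0^5/2 f(x) v(x) dx.
Integrate the LHS by parts once:
  ∫_0^5/2 −u'' v dx = −[u'(x) v(x)]_0^5/2 + ∫_0^5/2 u'(x) v'(x) dx.
Thus ∫_0^5/2 u'(x) v'(x) dx = ∫_0^5/2 f(x) v(x) dx + [u'(x) v(x)]_0^5/2.
Choose V so that boundary terms are either known or forced to vanish.
u has inhomogeneous Neumann u'(0) = 1, u'(5/2) = 2. [u' v]_0^5/2 = (2)·v(5/2) − (1)·v(0) = 2·v(5/2) − v(0). Take V = H^1(0, 5/2); boundary term becomes part of RHS.
Weak formulation: find u (satisfying any essential BC) such that ∫_0^5/2 u'(x) v'(x) dx = ∫_0^5/2 f v dx + 2·v(5/2) − v(0) for all v ∈ V (Neumann data are natural BCs: they enter the RHS as boundary terms).
Substituting f(x) = 6*cos(2*π*x/5) - 2/5, the right-hand side is ∫_0^5/2 (6*cos(2*π*x/5) - 2/5) v dx + 2·v(5/2) − v(0).
Compatibility check (pure Neumann): taking v ≡ 1 ∈ V gives 0 = ∫_0^5/2 f dx + (2) − (1), i.e. ∫_0^5/2 f dx must equal u'(0) − u'(5/2) = -1. Indeed ∫_0^5/2 (6*cos(2*π*x/5) - 2/5) dx = -1, so the data are compatible. The solution is then unique only up to an additive constant (fix it e.g. by requiring ∫_0^5/2 u dx = 0).


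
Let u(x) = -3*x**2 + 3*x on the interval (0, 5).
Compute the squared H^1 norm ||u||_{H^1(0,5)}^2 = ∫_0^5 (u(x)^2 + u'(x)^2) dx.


||u||_{H^1}^2 = 8565/2

The H^1 norm (squared) on an interval (0, L) is
  ||u||_{H^1}^2 = ∫_0^L u(x)^2 dx + ∫_0^L u'(x)^2 dx.
Compute u'(x) = 3 - 6*x.
Then u(x)^2 = 9*x**4 - 18*x**3 + 9*x**2 and u'(x)^2 = 36*x**2 - 36*x + 9.
Integrate each monomial from 0 to 5 using ∫_0^5 c·x^n dx = c·5^(n+1)/(n+1):
  ∫_0^5 u(x)^2 dx = ∫_0^5 (9*x^4 - 18*x^3 + 9*x^2) dx. Term by term:
    ∫_0^5 9*x^4 dx = 5625;  ∫_0^5 -18*x^3 dx = -5625/2;  ∫_0^5 9*x^2 dx = 375.
  Sum: 5625 − 5625/2 + 375 = 6375/2.
  ∫_0^5 u'(x)^2 dx = ∫_0^5 (36*x^2 - 36*x + 9) dx. Term by term:
    ∫_0^5 36*x^2 dx = 1500;  ∫_0^5 -36*x dx = -450;  ∫_0^5 9 dx = 45.
  Sum: 1500 − 450 + 45 = 1095.
Adding: ||u||_{H^1}^2 = 6375/2 + 1095 = 8565/2.


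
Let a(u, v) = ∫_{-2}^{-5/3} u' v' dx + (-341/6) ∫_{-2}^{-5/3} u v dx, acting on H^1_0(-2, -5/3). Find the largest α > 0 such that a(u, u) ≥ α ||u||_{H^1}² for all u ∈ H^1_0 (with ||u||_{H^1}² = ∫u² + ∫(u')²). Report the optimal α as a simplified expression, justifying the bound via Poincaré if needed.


α = (-341 + 54*π^2)/(6*(1 + 9*π^2))

Coercivity of a(·,·) on H^1_0(-2, -5/3) means a(u, u) ≥ α ||u||_{H^1}² for every u ∈ H^1_0.
The interval has length L = 1/3, and Poincaré/coercivity depend only on L. Here a(u, u) = ∫(u')² + (-341/6)·∫u².
Here c = -341/6 < 0 with |c| < (π/L)² = 9*π^2, so coercivity still holds. The condition a(u,u) ≥ α||u||_{H^1}² reads (1−α)∫(u')² ≥ (α−c)∫u². Any admissible α is ≤ 1 (rapidly oscillating u have ∫u²/∫(u')² → 0), and α = 1 would force 0 ≥ (1−c)∫u², impossible since c < 1; so 1−α > 0. By the sharp Poincaré inequality on H^1_0 of an interval of length L, ∫(u')² ≥ (π/L)²∫u² with equality for the first sine mode sin(π(x−x₀)/L) (x₀ the left endpoint), so the inequality holds for all u iff (1−α)(π/L)² ≥ α − c, i.e. α ≤ ((π/L)² + c)/((π/L)² + 1) = (1 + c(L/π)²)/(1 + (L/π)²). (Direct route, valid since c ≤ 0: Poincaré gives c∫u² ≥ c(L/π)²∫(u')², so a(u,u) ≥ (1 + c(L/π)²)∫(u')², while ||u||_{H^1}² ≤ (1 + (L/π)²)∫(u')²; dividing yields the same α.) With (π/L)² = 9*π^2 and c = -341/6, the largest admissible constant is α = ((π/L)² + c)/((π/L)² + 1).
Simplifying, α = (-341 + 54*π^2)/(6*(1 + 9*π^2)).


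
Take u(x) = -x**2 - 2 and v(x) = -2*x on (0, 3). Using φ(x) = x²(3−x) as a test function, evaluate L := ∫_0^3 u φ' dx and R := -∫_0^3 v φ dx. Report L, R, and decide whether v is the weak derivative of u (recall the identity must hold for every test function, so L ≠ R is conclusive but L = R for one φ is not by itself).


LHS = 243/10, RHS = 243/10. Yes, v = u' weakly.

u(x) = -x**2 - 2, classical derivative u'(x) = -2*x.
φ(x) = x²(3−x), so φ'(x) = 3*x*(2 - x).
Note φ(0) = φ(3) = 0, so the boundary term u·φ vanishes.
LHS = ∫_0^3 u(x) φ'(x) dx = ∫_0^3 (3*x^4 - 6*x^3 + 6*x^2 - 12*x) dx. Term by term:
  ∫_0^3 3*x^4 dx = 729/5;  ∫_0^3 -6*x^3 dx = -243/2;  ∫_0^3 6*x^2 dx = 54;
  ∫_0^3 -12*x dx = -54.
Sum: 729/5 − 243/2 + 54 − 54 = 243/10.
So LHS = 243/10.
∫_0^3 v(x) φ(x) dx = ∫_0^3 (2*x^4 - 6*x^3) dx. Term by term:
  ∫_0^3 2*x^4 dx = 486/5;  ∫_0^3 -6*x^3 dx = -243/2.
Sum: 486/5 − 243/2 = -243/10.
So RHS = -∫_0^3 v(x) φ(x) dx = 243/10.
LHS = RHS, so the identity holds for this test φ.
Moreover u is smooth here and v(x) = u'(x) = -2*x pointwise, so the identity holds for every test function. Hence v is the weak derivative of u.


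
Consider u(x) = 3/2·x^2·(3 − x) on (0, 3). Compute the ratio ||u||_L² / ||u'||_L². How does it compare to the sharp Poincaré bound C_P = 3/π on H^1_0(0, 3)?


||u||_L² / ||u'||_L² = 3*sqrt(14)/14 < C_P = 3/π.

u(x) = 3/2·x^2·(3 − x), so u'(x) = 9*x*(2 - x)/2.
u(x) = 3/2·x^2·(3 − x) vanishes at x = 0 and x = 3, so u ∈ H^1_0(0, 3). Differentiate via the product rule and integrate the resulting polynomials term by term.
  ∫_0^3 u² dx = ∫_0^3 (9*x^6/4 - 27*x^5/2 + 81*x^4/4) dx. Term by term:
    ∫_0^3 9*x^6/4 dx = 19683/28;  ∫_0^3 -27*x^5/2 dx = -6561/4;  ∫_0^3 81*x^4/4 dx = 19683/20.
  Sum: 19683/28 − 6561/4 + 19683/20 = 6561/140.
  ∫_0^3 (u')² dx = ∫_0^3 (81*x^4/4 - 81*x^3 + 81*x^2) dx. Term by term:
    ∫_0^3 81*x^4/4 dx = 19683/20;  ∫_0^3 -81*x^3 dx = -6561/4;  ∫_0^3 81*x^2 dx = 729.
  Sum: 19683/20 − 6561/4 + 729 = 729/10.
∫_0^3 u² dx = 6561/140, so ||u||_L² = 81*sqrt(35)/70.
∫_0^3 (u')² dx = 729/10, so ||u'||_L² = 27*sqrt(10)/10.
Ratio ||u||_L² / ||u'||_L² = 3*sqrt(14)/14.
Sharp Poincaré constant on H^1_0(0, 3) is C_P = L/π = 3/π, achieved by sin(π/3·x).
A polynomial bump cannot attain the sharp Poincaré constant (only the first sine eigenfunction does), so the ratio is strictly less than C_P, consistent with ||u||_L² ≤ C_P ||u'||_L².


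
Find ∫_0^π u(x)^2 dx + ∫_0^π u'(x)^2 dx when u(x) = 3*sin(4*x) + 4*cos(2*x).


||u||_{H^1(0,π)}^2 = 233*π/2

u'(x) = -8*sin(2*x) + 12*cos(4*x).
Expand u² and (u')² and integrate term by term on (0, π), using: for integers n ≥ 1, ∫_0^π sin²(nx) dx = ∫_0^π cos²(nx) dx = π/2; for n ≠ n', ∫_0^π sin(nx)sin(n'x) dx = ∫_0^π cos(nx)cos(n'x) dx = 0; and by product-to-sum, ∫_0^π sin(nx)cos(n'x) dx = ½∫_0^π [sin((n+n')x) + sin((n−n')x)] dx, which is 0 when n+n' is even and 2n/(n²−n'²) when n+n' is odd (it need not vanish on (0, π)).
  u² squared terms: (3)²·∫sin(4x)² dx = 9·π/2 = 9*π/2;  (4)²·∫cos(2x)² dx = 16·π/2 = 8*π.
  u² cross terms: 2·(3)·(4)·∫sin(4x)·cos(2x) dx = 24·(0) = 0.
  So ∫_0^π u² dx = 9*π/2 + 8*π + 0 = 25*π/2.
  (u')² squared terms: (-8)²·∫sin(2x)² dx = 64·π/2 = 32*π;  (12)²·∫cos(4x)² dx = 144·π/2 = 72*π.
  (u')² cross terms: 2·(-8)·(12)·∫sin(2x)·cos(4x) dx = -192·(0) = 0.
  So ∫_0^π (u')² dx = 32*π + 72*π + 0 = 104*π.
||u||_{H^1}^2 = (25*π/2) + (104*π) = 233*π/2.


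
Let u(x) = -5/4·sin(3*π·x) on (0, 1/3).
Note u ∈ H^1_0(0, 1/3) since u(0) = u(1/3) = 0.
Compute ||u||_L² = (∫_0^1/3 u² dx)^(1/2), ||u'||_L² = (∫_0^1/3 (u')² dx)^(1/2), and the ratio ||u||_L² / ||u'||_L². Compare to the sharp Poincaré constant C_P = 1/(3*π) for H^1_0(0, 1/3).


||u||_L² / ||u'||_L² = 1/(3*π) = C_P.

u(x) = -5/4·sin(3*π·x), so u'(x) = -15*π*cos(3*π*x)/4.
Writing u(x) = A·sin(kπx/L) with A = -5/4 and k = 1, use ∫_0^L sin²(kπx/L) dx = L/2 and ∫_0^L cos²(kπx/L) dx = L/2.
u² = 25/16·sin²(3*π·x) and (u')² = 225*π^2/16·cos²(3*π·x), and each of sin², cos² integrates to L/2 = 1/6 over (0, 1/3).
∫_0^1/3 u² dx = 25/96, so ||u||_L² = 5*sqrt(6)/24.
∫_0^1/3 (u')² dx = 75*π^2/32, so ||u'||_L² = 5*sqrt(6)*π/8.
Ratio ||u||_L² / ||u'||_L² = 1/(3*π).
Sharp Poincaré constant on H^1_0(0, 1/3) is C_P = L/π = 1/(3*π), achieved by sin(3*π·x).
This is the k = 1 eigenfunction (up to amplitude), so the ratio equals the sharp Poincaré constant exactly.


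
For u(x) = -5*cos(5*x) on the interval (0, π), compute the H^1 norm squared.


||u||_{H^1(0,π)}^2 = 325*π

u'(x) = 25*sin(5*x).
Expand u² and (u')² and integrate term by term on (0, π), using: for integers n ≥ 1, ∫_0^π sin²(nx) dx = ∫_0^π cos²(nx) dx = π/2; for n ≠ n', ∫_0^π sin(nx)sin(n'x) dx = ∫_0^π cos(nx)cos(n'x) dx = 0; and by product-to-sum, ∫_0^π sin(nx)cos(n'x) dx = ½∫_0^π [sin((n+n')x) + sin((n−n')x)] dx, which is 0 when n+n' is even and 2n/(n²−n'²) when n+n' is odd (it need not vanish on (0, π)).
  u² squared terms: (-5)²·∫cos(5x)² dx = 25·π/2 = 25*π/2.
  So ∫_0^π u² dx = 25*π/2.
  (u')² squared terms: (25)²·∫sin(5x)² dx = 625·π/2 = 625*π/2.
  So ∫_0^π (u')² dx = 625*π/2.
||u||_{H^1}^2 = (25*π/2) + (625*π/2) = 325*π.


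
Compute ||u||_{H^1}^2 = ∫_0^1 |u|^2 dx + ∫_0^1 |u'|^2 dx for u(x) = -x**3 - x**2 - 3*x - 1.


||u||_{H^1}^2 = 4061/105

The H^1 norm (squared) on an interval (0, L) is
  ||u||_{H^1}^2 = ∫_0^L u(x)^2 dx + ∫_0^L u'(x)^2 dx.
Compute u'(x) = -3*x**2 - 2*x - 3.
Then u(x)^2 = x**6 + 2*x**5 + 7*x**4 + 8*x**3 + 11*x**2 + 6*x + 1 and u'(x)^2 = 9*x**4 + 12*x**3 + 22*x**2 + 12*x + 9.
Integrate each monomial from 0 to 1 using ∫_0^1 c·x^n dx = c·1^(n+1)/(n+1):
  ∫_0^1 u(x)^2 dx = ∫_0^1 (x^6 + 2*x^5 + 7*x^4 + 8*x^3 + 11*x^2 + 6*x + 1) dx. Term by term:
    ∫_0^1 x^6 dx = 1/7;  ∫_0^1 2*x^5 dx = 1/3;  ∫_0^1 7*x^4 dx = 7/5;
    ∫_0^1 8*x^3 dx = 2;  ∫_0^1 11*x^2 dx = 11/3;  ∫_0^1 6*x dx = 3;
    ∫_0^1 1 dx = 1.
  Sum: 1/7 + 1/3 + 7/5 + 2 + 11/3 + 3 + 1 = 404/35.
  ∫_0^1 u'(x)^2 dx = ∫_0^1 (9*x^4 + 12*x^3 + 22*x^2 + 12*x + 9) dx. Term by term:
    ∫_0^1 9*x^4 dx = 9/5;  ∫_0^1 12*x^3 dx = 3;  ∫_0^1 22*x^2 dx = 22/3;
    ∫_0^1 12*x dx = 6;  ∫_0^1 9 dx = 9.
  Sum: 9/5 + 3 + 22/3 + 6 + 9 = 407/15.
Adding: ||u||_{H^1}^2 = 404/35 + 407/15 = 4061/105.


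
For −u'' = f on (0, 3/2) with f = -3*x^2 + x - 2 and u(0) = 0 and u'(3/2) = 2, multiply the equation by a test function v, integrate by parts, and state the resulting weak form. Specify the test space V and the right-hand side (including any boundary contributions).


V = {v ∈ H^1(0, 3/2) : v(0) = 0} (test functions vanish at x = 0 where u is specified); weak form: ∫_0^3/2 u'v' dx = ∫_0^3/2 (-3*x^2 + x - 2) v dx + 2·v(3/2) for all v ∈ V.

Multiply both sides by a test function v and integrate from 0 to 3/2:
  ∫_0^3/2 −u''(x) v(x) dx = ∫_0^3/2 f(x) v(x) dx.
Integrate the LHS by parts once:
  ∫_0^3/2 −u'' v dx = −[u'(x) v(x)]_0^3/2 + ∫_0^3/2 u'(x) v'(x) dx.
Thus ∫_0^3/2 u'(x) v'(x) dx = ∫_0^3/2 f(x) v(x) dx + [u'(x) v(x)]_0^3/2.
Choose V so that boundary terms are either known or forced to vanish.
Mixed BC: u(0) = 0 (Dirichlet) and u'(3/2) = 2 (Neumann). Define V = {v ∈ H^1(0, 3/2) : v(0) = 0}. Then [u' v]_0^3/2 = u'(3/2)·v(3/2) − u'(0)·0 = 2·v(3/2).
Weak formulation: find u (satisfying any essential BC) such that ∫_0^3/2 u'(x) v'(x) dx = ∫_0^3/2 f v dx + 2·v(3/2) for all v ∈ V (Dirichlet at 0 absorbed into V; Neumann datum at x = 3/2 contributes the boundary term).
Substituting f(x) = -3*x^2 + x - 2, the right-hand side is ∫_0^3/2 (-3*x^2 + x - 2) v dx + 2·v(3/2).


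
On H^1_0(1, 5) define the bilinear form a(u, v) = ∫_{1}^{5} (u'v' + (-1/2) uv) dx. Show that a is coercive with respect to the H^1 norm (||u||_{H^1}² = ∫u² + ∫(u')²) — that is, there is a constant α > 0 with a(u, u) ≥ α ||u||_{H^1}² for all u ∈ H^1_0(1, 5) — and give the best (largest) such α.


α = (-8 + π^2)/(π^2 + 16)

Coercivity of a(·,·) on H^1_0(1, 5) means a(u, u) ≥ α ||u||_{H^1}² for every u ∈ H^1_0.
The interval has length L = 4, and Poincaré/coercivity depend only on L. Here a(u, u) = ∫(u')² + (-1/2)·∫u².
Here c = -1/2 < 0 with |c| < (π/L)² = π^2/16, so coercivity still holds. The condition a(u,u) ≥ α||u||_{H^1}² reads (1−α)∫(u')² ≥ (α−c)∫u². Any admissible α is ≤ 1 (rapidly oscillating u have ∫u²/∫(u')² → 0), and α = 1 would force 0 ≥ (1−c)∫u², impossible since c < 1; so 1−α > 0. By the sharp Poincaré inequality on H^1_0 of an interval of length L, ∫(u')² ≥ (π/L)²∫u² with equality for the first sine mode sin(π(x−x₀)/L) (x₀ the left endpoint), so the inequality holds for all u iff (1−α)(π/L)² ≥ α − c, i.e. α ≤ ((π/L)² + c)/((π/L)² + 1) = (1 + c(L/π)²)/(1 + (L/π)²). (Direct route, valid since c ≤ 0: Poincaré gives c∫u² ≥ c(L/π)²∫(u')², so a(u,u) ≥ (1 + c(L/π)²)∫(u')², while ||u||_{H^1}² ≤ (1 + (L/π)²)∫(u')²; dividing yields the same α.) With (π/L)² = π^2/16 and c = -1/2, the largest admissible constant is α = ((π/L)² + c)/((π/L)² + 1).
Simplifying, α = (-8 + π^2)/(π^2 + 16).


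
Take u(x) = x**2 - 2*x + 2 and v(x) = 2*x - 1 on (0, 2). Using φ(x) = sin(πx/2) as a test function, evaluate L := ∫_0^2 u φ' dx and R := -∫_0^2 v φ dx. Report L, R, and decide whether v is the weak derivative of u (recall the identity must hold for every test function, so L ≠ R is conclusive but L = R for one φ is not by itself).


LHS = 0, RHS = -4/π. No, v is not the weak derivative of u.

u(x) = x**2 - 2*x + 2, classical derivative u'(x) = 2*x - 2.
φ(x) = sin(πx/2), so φ'(x) = π*cos(π*x/2)/2.
Note φ(0) = φ(2) = 0, so the boundary term u·φ vanishes.
LHS = ∫_0^2 u(x) φ'(x) dx = ∫_0^2 (π*x^2*cos(π*x/2)/2 - π*x*cos(π*x/2) + π*cos(π*x/2)) dx. Term by term:
  ∫_0^2 π*cos(π*x/2) dx = 0;  ∫_0^2 π*x^2*cos(π*x/2)/2 dx = -8/π;  ∫_0^2 -π*x*cos(π*x/2) dx = 8/π.
Sum: 0 − 8/π + 8/π = 0.
So LHS = 0.
∫_0^2 v(x) φ(x) dx = ∫_0^2 (2*x*sin(π*x/2) - sin(π*x/2)) dx. Term by term:
  ∫_0^2 -sin(π*x/2) dx = -4/π;  ∫_0^2 2*x*sin(π*x/2) dx = 8/π.
Sum: -4/π + 8/π = 4/π.
So RHS = -∫_0^2 v(x) φ(x) dx = -4/π.
LHS − RHS = 4/π ≠ 0, so the identity fails.
(For a valid weak derivative the identity must hold for EVERY test function, in particular this one. The failure shows v is NOT the weak derivative of u.)
Correct weak derivative would be u'(x) = 2*x - 2.


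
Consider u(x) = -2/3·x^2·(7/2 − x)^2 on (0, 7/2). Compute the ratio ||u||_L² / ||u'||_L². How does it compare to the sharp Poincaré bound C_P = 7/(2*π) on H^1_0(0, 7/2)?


||u||_L² / ||u'||_L² = 7*sqrt(3)/12 < C_P = 7/(2*π).

u(x) = -2/3·x^2·(7/2 − x)^2, so u'(x) = x*(-8*x^2 + 42*x - 49)/3.
u(x) = -2/3·x^2·(7/2 − x)^2 vanishes at x = 0 and x = 7/2, so u ∈ H^1_0(0, 7/2). Differentiate via the product rule and integrate the resulting polynomials term by term.
  ∫_0^7/2 u² dx = ∫_0^7/2 (4*x^8/9 - 56*x^7/9 + 98*x^6/3 - 686*x^5/9 + 2401*x^4/36) dx. Term by term:
    ∫_0^7/2 4*x^8/9 dx = 40353607/10368;  ∫_0^7/2 -56*x^7/9 dx = -40353607/2304;  ∫_0^7/2 98*x^6/3 dx = 5764801/192;
    ∫_0^7/2 -686*x^5/9 dx = -40353607/1728;  ∫_0^7/2 2401*x^4/36 dx = 40353607/5760.
  Sum: 40353607/10368 − 40353607/2304 + 5764801/192 − 40353607/1728 + 40353607/5760 = 5764801/103680.
  ∫_0^7/2 (u')² dx = ∫_0^7/2 (64*x^6/9 - 224*x^5/3 + 2548*x^4/9 - 1372*x^3/3 + 2401*x^2/9) dx. Term by term:
    ∫_0^7/2 64*x^6/9 dx = 117649/18;  ∫_0^7/2 -224*x^5/3 dx = -823543/36;  ∫_0^7/2 2548*x^4/9 dx = 10706059/360;
    ∫_0^7/2 -1372*x^3/3 dx = -823543/48;  ∫_0^7/2 2401*x^2/9 dx = 823543/216.
  Sum: 117649/18 − 823543/36 + 10706059/360 − 823543/48 + 823543/216 = 117649/2160.
∫_0^7/2 u² dx = 5764801/103680, so ||u||_L² = 2401*sqrt(5)/720.
∫_0^7/2 (u')² dx = 117649/2160, so ||u'||_L² = 343*sqrt(15)/180.
Ratio ||u||_L² / ||u'||_L² = 7*sqrt(3)/12.
Sharp Poincaré constant on H^1_0(0, 7/2) is C_P = L/π = 7/(2*π), achieved by sin(2*π/7·x).
A polynomial bump cannot attain the sharp Poincaré constant (only the first sine eigenfunction does), so the ratio is strictly less than C_P, consistent with ||u||_L² ≤ C_P ||u'||_L².


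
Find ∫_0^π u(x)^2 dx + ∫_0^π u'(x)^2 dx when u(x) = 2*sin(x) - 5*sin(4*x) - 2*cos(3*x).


||u||_{H^1(0,π)}^2 = 1600/7 + 473*π/2

u'(x) = 6*sin(3*x) + 2*cos(x) - 20*cos(4*x).
Expand u² and (u')² and integrate term by term on (0, π), using: for integers n ≥ 1, ∫_0^π sin²(nx) dx = ∫_0^π cos²(nx) dx = π/2; for n ≠ n', ∫_0^π sin(nx)sin(n'x) dx = ∫_0^π cos(nx)cos(n'x) dx = 0; and by product-to-sum, ∫_0^π sin(nx)cos(n'x) dx = ½∫_0^π [sin((n+n')x) + sin((n−n')x)] dx, which is 0 when n+n' is even and 2n/(n²−n'²) when n+n' is odd (it need not vanish on (0, π)).
  u² squared terms: (-5)²·∫sin(4x)² dx = 25·π/2 = 25*π/2;  (-2)²·∫cos(3x)² dx = 4·π/2 = 2*π;  (2)²·∫sin(x)² dx = 4·π/2 = 2*π.
  u² cross terms: 2·(-5)·(-2)·∫sin(4x)·cos(3x) dx = 20·(8/7) = 160/7;  2·(-5)·(2)·∫sin(4x)·sin(x) dx = -20·(0) = 0;  2·(-2)·(2)·∫cos(3x)·sin(x) dx = -8·(0) = 0.
  So ∫_0^π u² dx = 25*π/2 + 2*π + 2*π + 160/7 + 0 + 0 = 160/7 + 33*π/2.
  (u')² squared terms: (-20)²·∫cos(4x)² dx = 400·π/2 = 200*π;  (2)²·∫cos(x)² dx = 4·π/2 = 2*π;  (6)²·∫sin(3x)² dx = 36·π/2 = 18*π.
  (u')² cross terms: 2·(-20)·(2)·∫cos(4x)·cos(x) dx = -80·(0) = 0;  2·(-20)·(6)·∫cos(4x)·sin(3x) dx = -240·(-6/7) = 1440/7;  2·(2)·(6)·∫cos(x)·sin(3x) dx = 24·(0) = 0.
  So ∫_0^π (u')² dx = 200*π + 2*π + 18*π + 0 + 1440/7 + 0 = 1440/7 + 220*π.
||u||_{H^1}^2 = (160/7 + 33*π/2) + (1440/7 + 220*π) = 1600/7 + 473*π/2.


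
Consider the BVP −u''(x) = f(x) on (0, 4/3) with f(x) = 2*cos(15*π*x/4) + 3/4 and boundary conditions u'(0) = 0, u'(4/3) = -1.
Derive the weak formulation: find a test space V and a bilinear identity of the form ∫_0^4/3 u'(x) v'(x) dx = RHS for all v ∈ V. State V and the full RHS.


V = H^1(0, 4/3) (v unrestricted at boundary; u is determined up to an additive constant); weak form: ∫_0^4/3 u'v' dx = ∫_0^4/3 (2*cos(15*π*x/4) + 3/4) v dx − v(4/3) for all v ∈ V.

Multiply both sides by a test function v and integrate from 0 to 4/3:
  ∫_0^4/3 −u''(x) v(x) dx = ∫_0^4/3 f(x) v(x) dx.
Integrate the LHS by parts once:
  ∫_0^4/3 −u'' v dx = −[u'(x) v(x)]_0^4/3 + ∫_0^4/3 u'(x) v'(x) dx.
Thus ∫_0^4/3 u'(x) v'(x) dx = ∫_0^4/3 f(x) v(x) dx + [u'(x) v(x)]_0^4/3.
Choose V so that boundary terms are either known or forced to vanish.
u has inhomogeneous Neumann u'(0) = 0, u'(4/3) = -1. [u' v]_0^4/3 = (-1)·v(4/3) − (0)·v(0) = − v(4/3). Take V = H^1(0, 4/3); boundary term becomes part of RHS.
Weak formulation: find u (satisfying any essential BC) such that ∫_0^4/3 u'(x) v'(x) dx = ∫_0^4/3 f v dx − v(4/3) for all v ∈ V (Neumann data are natural BCs: they enter the RHS as boundary terms).
Substituting f(x) = 2*cos(15*π*x/4) + 3/4, the right-hand side is ∫_0^4/3 (2*cos(15*π*x/4) + 3/4) v dx − v(4/3).
Compatibility check (pure Neumann): taking v ≡ 1 ∈ V gives 0 = ∫_0^4/3 f dx + (-1) − (0), i.e. ∫_0^4/3 f dx must equal u'(0) − u'(4/3) = 1. Indeed ∫_0^4/3 (2*cos(15*π*x/4) + 3/4) dx = 1, so the data are compatible. The solution is then unique only up to an additive constant (fix it e.g. by requiring ∫_0^4/3 u dx = 0).


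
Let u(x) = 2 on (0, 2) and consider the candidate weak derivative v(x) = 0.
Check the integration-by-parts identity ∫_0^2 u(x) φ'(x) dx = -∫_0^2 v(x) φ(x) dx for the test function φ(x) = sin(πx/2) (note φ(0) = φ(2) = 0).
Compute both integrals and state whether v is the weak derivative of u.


LHS = 0, RHS = 0. Yes, v = u' weakly.

u(x) = 2, classical derivative u'(x) = 0.
φ(x) = sin(πx/2), so φ'(x) = π*cos(π*x/2)/2.
Note φ(0) = φ(2) = 0, so the boundary term u·φ vanishes.
LHS = ∫_0^2 u(x) φ'(x) dx = ∫_0^2 (π*cos(π*x/2)) dx. Term by term:
  ∫_0^2 π*cos(π*x/2) dx = 0.
So LHS = 0.
∫_0^2 v(x) φ(x) dx = ∫_0^2 (0) dx. Term by term:
  ∫_0^2 0 dx = 0.
So RHS = -∫_0^2 v(x) φ(x) dx = 0.
LHS = RHS, so the identity holds for this test φ.
Moreover u is smooth here and v(x) = u'(x) = 0 pointwise, so the identity holds for every test function. Hence v is the weak derivative of u.


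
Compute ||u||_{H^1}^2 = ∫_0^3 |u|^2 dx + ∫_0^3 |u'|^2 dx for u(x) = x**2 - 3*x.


||u||_{H^1}^2 = 171/10

The H^1 norm (squared) on an interval (0, L) is
  ||u||_{H^1}^2 = ∫_0^L u(x)^2 dx + ∫_0^L u'(x)^2 dx.
Compute u'(x) = 2*x - 3.
Then u(x)^2 = x**4 - 6*x**3 + 9*x**2 and u'(x)^2 = 4*x**2 - 12*x + 9.
Integrate each monomial from 0 to 3 using ∫_0^3 c·x^n dx = c·3^(n+1)/(n+1):
  ∫_0^3 u(x)^2 dx = ∫_0^3 (x^4 - 6*x^3 + 9*x^2) dx. Term by term:
    ∫_0^3 x^4 dx = 243/5;  ∫_0^3 -6*x^3 dx = -243/2;  ∫_0^3 9*x^2 dx = 81.
  Sum: 243/5 − 243/2 + 81 = 81/10.
  ∫_0^3 u'(x)^2 dx = ∫_0^3 (4*x^2 - 12*x + 9) dx. Term by term:
    ∫_0^3 4*x^2 dx = 36;  ∫_0^3 -12*x dx = -54;  ∫_0^3 9 dx = 27.
  Sum: 36 − 54 + 27 = 9.
Adding: ||u||_{H^1}^2 = 81/10 + 9 = 171/10.


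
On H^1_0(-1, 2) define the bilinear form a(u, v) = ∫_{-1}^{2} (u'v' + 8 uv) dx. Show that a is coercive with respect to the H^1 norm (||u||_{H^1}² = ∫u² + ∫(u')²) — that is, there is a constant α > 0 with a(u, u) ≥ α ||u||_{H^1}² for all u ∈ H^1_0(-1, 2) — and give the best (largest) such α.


α = 1

Coercivity of a(·,·) on H^1_0(-1, 2) means a(u, u) ≥ α ||u||_{H^1}² for every u ∈ H^1_0.
The interval has length L = 3, and Poincaré/coercivity depend only on L. Here a(u, u) = ∫(u')² + (8)·∫u².
Here c = 8 ≥ 1, so a(u,u) = ∫(u')² + c∫u² ≥ ∫(u')² + ∫u² = ||u||_{H^1}², i.e. α = 1 works. No larger α is possible: a(u,u) ≥ α||u||_{H^1}² means (1−α)∫(u')² ≥ (α−c)∫u², and for the modes u_n = sin(nπ(x−x₀)/L) (x₀ the left endpoint) one has ∫u_n²/∫(u_n')² = (L/(nπ))² → 0, so a(u_n,u_n)/||u_n||_{H^1}² → 1. Hence the optimal constant is α = 1.
Therefore α = 1.


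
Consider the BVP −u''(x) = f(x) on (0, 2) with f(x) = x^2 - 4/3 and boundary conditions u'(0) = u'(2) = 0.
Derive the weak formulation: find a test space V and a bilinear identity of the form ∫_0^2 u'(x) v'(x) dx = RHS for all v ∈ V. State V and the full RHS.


V = H^1(0, 2) (no boundary constraint on v; u is determined up to an additive constant); weak form: ∫_0^2 u'v' dx = ∫_0^2 (x^2 - 4/3) v dx for all v ∈ V.

Multiply both sides by a test function v and integrate from 0 to 2:
  ∫_0^2 −u''(x) v(x) dx = ∫_0^2 f(x) v(x) dx.
Integrate the LHS by parts once:
  ∫_0^2 −u'' v dx = −[u'(x) v(x)]_0^2 + ∫_0^2 u'(x) v'(x) dx.
Thus ∫_0^2 u'(x) v'(x) dx = ∫_0^2 f(x) v(x) dx + [u'(x) v(x)]_0^2.
Choose V so that boundary terms are either known or forced to vanish.
u has homogeneous Neumann: u'(0) = u'(2) = 0. So [u' v]_0^2 = 0·v(2) − 0·v(0) = 0 for any v; take V = H^1(0, 2).
Weak formulation: find u (satisfying any essential BC) such that ∫_0^2 u'(x) v'(x) dx = ∫_0^2 f v dx for all v ∈ V (homogeneous Neumann, so boundary terms vanish).
Substituting f(x) = x^2 - 4/3, the right-hand side is ∫_0^2 (x^2 - 4/3) v dx.
Compatibility check (pure Neumann): taking v ≡ 1 ∈ V gives 0 = ∫_0^2 f dx + (0) − (0), i.e. ∫_0^2 f dx must equal u'(0) − u'(2) = 0. Indeed ∫_0^2 (x^2 - 4/3) dx = 0, so the data are compatible. The solution is then unique only up to an additive constant (fix it e.g. by requiring ∫_0^2 u dx = 0).


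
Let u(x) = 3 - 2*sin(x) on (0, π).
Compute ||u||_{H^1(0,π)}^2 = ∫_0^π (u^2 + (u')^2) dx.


||u||_{H^1(0,π)}^2 = -24 + 13*π

u'(x) = -2*cos(x).
Expand u² and (u')² and integrate term by term on (0, π), using: for integers n ≥ 1, ∫_0^π sin²(nx) dx = ∫_0^π cos²(nx) dx = π/2; for n ≠ n', ∫_0^π sin(nx)sin(n'x) dx = ∫_0^π cos(nx)cos(n'x) dx = 0; and by product-to-sum, ∫_0^π sin(nx)cos(n'x) dx = ½∫_0^π [sin((n+n')x) + sin((n−n')x)] dx, which is 0 when n+n' is even and 2n/(n²−n'²) when n+n' is odd (it need not vanish on (0, π)). For the constant mode: ∫_0^π 1 dx = π, ∫_0^π cos(nx) dx = 0, ∫_0^π sin(nx) dx = (1−(−1)^n)/n.
  u² squared terms: (3)²·∫1 dx = 9·π = 9*π;  (-2)²·∫sin(x)² dx = 4·π/2 = 2*π.
  u² cross terms: 2·(3)·(-2)·∫1·sin(x) dx = -12·(2) = -24.
  So ∫_0^π u² dx = 9*π + 2*π − 24 = -24 + 11*π.
  (u')² squared terms: (-2)²·∫cos(x)² dx = 4·π/2 = 2*π.
  So ∫_0^π (u')² dx = 2*π.
||u||_{H^1}^2 = (-24 + 11*π) + (2*π) = -24 + 13*π.


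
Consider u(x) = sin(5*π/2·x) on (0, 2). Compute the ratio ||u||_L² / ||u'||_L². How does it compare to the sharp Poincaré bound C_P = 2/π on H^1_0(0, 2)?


||u||_L² / ||u'||_L² = 2/(5*π) < C_P = 2/π.

u(x) = sin(5*π/2·x), so u'(x) = 5*π*cos(5*π*x/2)/2.
Writing u(x) = A·sin(kπx/L) with A = 1 and k = 5, use ∫_0^L sin²(kπx/L) dx = L/2 and ∫_0^L cos²(kπx/L) dx = L/2.
u² = 1·sin²(5*π/2·x) and (u')² = 25*π^2/4·cos²(5*π/2·x), and each of sin², cos² integrates to L/2 = 1 over (0, 2).
∫_0^2 u² dx = 1, so ||u||_L² = 1.
∫_0^2 (u')² dx = 25*π^2/4, so ||u'||_L² = 5*π/2.
Ratio ||u||_L² / ||u'||_L² = 2/(5*π).
Sharp Poincaré constant on H^1_0(0, 2) is C_P = L/π = 2/π, achieved by sin(π/2·x).
This is the k = 5 harmonic; the ratio L/(kπ) is strictly less than C_P = L/π, consistent with the sharp inequality ||u||_L² ≤ C_P ||u'||_L².


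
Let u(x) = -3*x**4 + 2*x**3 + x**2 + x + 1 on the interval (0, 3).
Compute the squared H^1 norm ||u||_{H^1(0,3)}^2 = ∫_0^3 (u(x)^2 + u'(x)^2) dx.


||u||_{H^1}^2 = 1265637/35

The H^1 norm (squared) on an interval (0, L) is
  ||u||_{H^1}^2 = ∫_0^L u(x)^2 dx + ∫_0^L u'(x)^2 dx.
Compute u'(x) = -12*x**3 + 6*x**2 + 2*x + 1.
Then u(x)^2 = 9*x**8 - 12*x**7 - 2*x**6 - 2*x**5 - x**4 + 6*x**3 + 3*x**2 + 2*x + 1 and u'(x)^2 = 144*x**6 - 144*x**5 - 12*x**4 + 16*x**2 + 4*x + 1.
Integrate each monomial from 0 to 3 using ∫_0^3 c·x^n dx = c·3^(n+1)/(n+1):
  ∫_0^3 u(x)^2 dx = ∫_0^3 (9*x^8 - 12*x^7 - 2*x^6 - 2*x^5 - x^4 + 6*x^3 + 3*x^2 + 2*x + 1) dx. Term by term:
    ∫_0^3 9*x^8 dx = 19683;  ∫_0^3 -12*x^7 dx = -19683/2;  ∫_0^3 -2*x^6 dx = -4374/7;
    ∫_0^3 -2*x^5 dx = -243;  ∫_0^3 -x^4 dx = -243/5;  ∫_0^3 6*x^3 dx = 243/2;
    ∫_0^3 3*x^2 dx = 27;  ∫_0^3 2*x dx = 9;  ∫_0^3 1 dx = 3.
  Sum: 19683 − 19683/2 − 4374/7 − 243 − 243/5 + 243/2 + 27 + 9 + 3 = 317994/35.
  ∫_0^3 u'(x)^2 dx = ∫_0^3 (144*x^6 - 144*x^5 - 12*x^4 + 16*x^2 + 4*x + 1) dx. Term by term:
    ∫_0^3 144*x^6 dx = 314928/7;  ∫_0^3 -144*x^5 dx = -17496;  ∫_0^3 -12*x^4 dx = -2916/5;
    ∫_0^3 16*x^2 dx = 144;  ∫_0^3 4*x dx = 18;  ∫_0^3 1 dx = 3.
  Sum: 314928/7 − 17496 − 2916/5 + 144 + 18 + 3 = 947643/35.
Adding: ||u||_{H^1}^2 = 317994/35 + 947643/35 = 1265637/35.


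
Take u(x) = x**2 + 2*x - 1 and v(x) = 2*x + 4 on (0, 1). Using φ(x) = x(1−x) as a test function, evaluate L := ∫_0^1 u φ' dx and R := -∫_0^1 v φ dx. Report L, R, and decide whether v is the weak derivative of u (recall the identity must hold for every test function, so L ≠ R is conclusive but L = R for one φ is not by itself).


LHS = -1/2, RHS = -5/6. No, v is not the weak derivative of u.

u(x) = x**2 + 2*x - 1, classical derivative u'(x) = 2*x + 2.
φ(x) = x(1−x), so φ'(x) = 1 - 2*x.
Note φ(0) = φ(1) = 0, so the boundary term u·φ vanishes.
LHS = ∫_0^1 u(x) φ'(x) dx = ∫_0^1 (-2*x^3 - 3*x^2 + 4*x - 1) dx. Term by term:
  ∫_0^1 -2*x^3 dx = -1/2;  ∫_0^1 -3*x^2 dx = -1;  ∫_0^1 4*x dx = 2;
  ∫_0^1 -1 dx = -1.
Sum: -1/2 − 1 + 2 − 1 = -1/2.
So LHS = -1/2.
∫_0^1 v(x) φ(x) dx = ∫_0^1 (-2*x^3 - 2*x^2 + 4*x) dx. Term by term:
  ∫_0^1 -2*x^3 dx = -1/2;  ∫_0^1 -2*x^2 dx = -2/3;  ∫_0^1 4*x dx = 2.
Sum: -1/2 − 2/3 + 2 = 5/6.
So RHS = -∫_0^1 v(x) φ(x) dx = -5/6.
LHS − RHS = 1/3 ≠ 0, so the identity fails.
(For a valid weak derivative the identity must hold for EVERY test function, in particular this one. The failure shows v is NOT the weak derivative of u.)
Correct weak derivative would be u'(x) = 2*x + 2.
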